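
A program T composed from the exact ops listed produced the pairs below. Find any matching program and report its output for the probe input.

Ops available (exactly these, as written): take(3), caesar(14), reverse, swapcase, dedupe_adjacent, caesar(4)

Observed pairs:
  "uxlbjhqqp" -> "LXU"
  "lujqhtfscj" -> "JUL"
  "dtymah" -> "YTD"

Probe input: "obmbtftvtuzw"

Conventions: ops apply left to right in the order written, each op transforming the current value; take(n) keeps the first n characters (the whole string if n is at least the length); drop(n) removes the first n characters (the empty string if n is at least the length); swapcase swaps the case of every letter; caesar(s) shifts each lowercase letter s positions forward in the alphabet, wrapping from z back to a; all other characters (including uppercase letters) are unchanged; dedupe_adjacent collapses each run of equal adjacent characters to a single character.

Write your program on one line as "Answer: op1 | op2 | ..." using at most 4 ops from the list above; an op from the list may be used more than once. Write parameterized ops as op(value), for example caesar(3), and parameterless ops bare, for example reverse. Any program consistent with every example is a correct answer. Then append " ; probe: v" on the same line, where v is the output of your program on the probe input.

take(3) | swapcase | reverse ; probe: "MBO"

Check, running the answer program on each example:
  "uxlbjhqqp" -> "uxl" -> "UXL" -> "LXU"
  "lujqhtfscj" -> "luj" -> "LUJ" -> "JUL"
  "dtymah" -> "dty" -> "DTY" -> "YTD"
  probe: "obmbtftvtuzw" -> "obm" -> "OBM" -> "MBO"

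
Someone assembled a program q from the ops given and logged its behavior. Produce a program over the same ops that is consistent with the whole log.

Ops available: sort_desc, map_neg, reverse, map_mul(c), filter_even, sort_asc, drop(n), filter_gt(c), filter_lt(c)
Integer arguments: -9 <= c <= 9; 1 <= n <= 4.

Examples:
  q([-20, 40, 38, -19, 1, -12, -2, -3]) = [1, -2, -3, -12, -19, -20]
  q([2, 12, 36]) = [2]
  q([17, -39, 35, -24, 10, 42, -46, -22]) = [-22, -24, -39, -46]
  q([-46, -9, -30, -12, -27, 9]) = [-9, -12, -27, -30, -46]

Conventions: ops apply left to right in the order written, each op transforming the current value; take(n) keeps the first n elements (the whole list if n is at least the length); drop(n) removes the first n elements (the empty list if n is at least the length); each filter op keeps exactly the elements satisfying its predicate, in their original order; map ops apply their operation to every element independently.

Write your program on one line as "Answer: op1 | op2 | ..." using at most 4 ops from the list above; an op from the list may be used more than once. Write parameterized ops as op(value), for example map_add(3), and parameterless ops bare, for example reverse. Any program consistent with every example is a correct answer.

reverse | sort_asc | filter_lt(9) | sort_desc

Check, running the answer program on each example:
  [-20, 40, 38, -19, 1, -12, -2, -3] -> [-3, -2, -12, 1, -19, 38, 40, -20] -> [-20, -19, -12, -3, -2, 1, 38, 40] -> [-20, -19, -12, -3, -2, 1] -> [1, -2, -3, -12, -19, -20]
  [2, 12, 36] -> [36, 12, 2] -> [2, 12, 36] -> [2] -> [2]
  [17, -39, 35, -24, 10, 42, -46, -22] -> [-22, -46, 42, 10, -24, 35, -39, 17] -> [-46, -39, -24, -22, 10, 17, 35, 42] -> [-46, -39, -24, -22] -> [-22, -24, -39, -46]
  [-46, -9, -30, -12, -27, 9] -> [9, -27, -12, -30, -9, -46] -> [-46, -30, -27, -12, -9, 9] -> [-46, -30, -27, -12, -9] -> [-9, -12, -27, -30, -46]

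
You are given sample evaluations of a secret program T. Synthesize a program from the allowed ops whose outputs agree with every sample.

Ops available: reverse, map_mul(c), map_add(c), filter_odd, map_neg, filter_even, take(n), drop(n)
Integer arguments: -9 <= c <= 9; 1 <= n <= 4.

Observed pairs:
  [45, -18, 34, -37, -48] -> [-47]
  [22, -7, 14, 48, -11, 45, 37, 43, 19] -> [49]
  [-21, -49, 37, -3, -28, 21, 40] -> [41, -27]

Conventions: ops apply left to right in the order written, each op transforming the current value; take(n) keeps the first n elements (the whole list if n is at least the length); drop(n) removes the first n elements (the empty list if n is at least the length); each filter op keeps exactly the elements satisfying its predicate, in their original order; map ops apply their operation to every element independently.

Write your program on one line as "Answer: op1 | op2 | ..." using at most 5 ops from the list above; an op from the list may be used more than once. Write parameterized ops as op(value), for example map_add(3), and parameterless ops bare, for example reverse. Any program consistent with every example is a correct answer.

drop(3) | map_add(1) | reverse | filter_odd

Check, running the answer program on each example:
  [45, -18, 34, -37, -48] -> [-37, -48] -> [-36, -47] -> [-47, -36] -> [-47]
  [22, -7, 14, 48, -11, 45, 37, 43, 19] -> [48, -11, 45, 37, 43, 19] -> [49, -10, 46, 38, 44, 20] -> [20, 44, 38, 46, -10, 49] -> [49]
  [-21, -49, 37, -3, -28, 21, 40] -> [-3, -28, 21, 40] -> [-2, -27, 22, 41] -> [41, 22, -27, -2] -> [41, -27]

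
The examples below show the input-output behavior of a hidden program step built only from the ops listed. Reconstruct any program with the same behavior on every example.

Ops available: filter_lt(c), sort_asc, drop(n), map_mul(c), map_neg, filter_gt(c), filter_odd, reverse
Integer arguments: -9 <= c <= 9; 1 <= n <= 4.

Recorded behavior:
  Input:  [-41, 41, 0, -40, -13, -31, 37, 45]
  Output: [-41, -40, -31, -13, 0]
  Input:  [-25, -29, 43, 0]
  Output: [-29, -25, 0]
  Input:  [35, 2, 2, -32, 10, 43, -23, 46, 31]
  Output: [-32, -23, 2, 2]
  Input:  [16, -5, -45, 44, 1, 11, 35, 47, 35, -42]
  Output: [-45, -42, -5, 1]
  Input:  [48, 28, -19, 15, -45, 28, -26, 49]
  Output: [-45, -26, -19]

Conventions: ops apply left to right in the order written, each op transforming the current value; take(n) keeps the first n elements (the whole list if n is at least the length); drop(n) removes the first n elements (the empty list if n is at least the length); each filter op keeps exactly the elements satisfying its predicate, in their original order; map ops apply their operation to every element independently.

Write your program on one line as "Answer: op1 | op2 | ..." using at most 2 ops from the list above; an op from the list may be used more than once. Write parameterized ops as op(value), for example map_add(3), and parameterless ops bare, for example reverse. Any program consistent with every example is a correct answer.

sort_asc | filter_lt(7)

Check, running the answer program on each example:
  [-41, 41, 0, -40, -13, -31, 37, 45] -> [-41, -40, -31, -13, 0, 37, 41, 45] -> [-41, -40, -31, -13, 0]
  [-25, -29, 43, 0] -> [-29, -25, 0, 43] -> [-29, -25, 0]
  [35, 2, 2, -32, 10, 43, -23, 46, 31] -> [-32, -23, 2, 2, 10, 31, 35, 43, 46] -> [-32, -23, 2, 2]
  [16, -5, -45, 44, 1, 11, 35, 47, 35, -42] -> [-45, -42, -5, 1, 11, 16, 35, 35, 44, 47] -> [-45, -42, -5, 1]
  [48, 28, -19, 15, -45, 28, -26, 49] -> [-45, -26, -19, 15, 28, 28, 48, 49] -> [-45, -26, -19]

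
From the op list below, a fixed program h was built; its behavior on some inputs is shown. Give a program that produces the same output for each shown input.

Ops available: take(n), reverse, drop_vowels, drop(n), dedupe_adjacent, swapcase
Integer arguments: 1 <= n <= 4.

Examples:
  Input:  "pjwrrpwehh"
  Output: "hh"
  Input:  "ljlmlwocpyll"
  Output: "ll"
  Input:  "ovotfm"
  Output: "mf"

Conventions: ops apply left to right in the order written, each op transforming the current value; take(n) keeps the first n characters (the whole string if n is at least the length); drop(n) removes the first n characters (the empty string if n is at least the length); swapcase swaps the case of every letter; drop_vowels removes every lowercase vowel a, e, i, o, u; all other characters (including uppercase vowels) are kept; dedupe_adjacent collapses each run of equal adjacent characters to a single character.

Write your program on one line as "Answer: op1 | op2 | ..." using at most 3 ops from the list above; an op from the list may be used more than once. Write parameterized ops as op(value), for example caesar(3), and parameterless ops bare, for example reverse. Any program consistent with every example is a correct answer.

reverse | take(2)

Check, running the answer program on each example:
  "pjwrrpwehh" -> "hhewprrwjp" -> "hh"
  "ljlmlwocpyll" -> "llypcowlmljl" -> "ll"
  "ovotfm" -> "mftovo" -> "mf"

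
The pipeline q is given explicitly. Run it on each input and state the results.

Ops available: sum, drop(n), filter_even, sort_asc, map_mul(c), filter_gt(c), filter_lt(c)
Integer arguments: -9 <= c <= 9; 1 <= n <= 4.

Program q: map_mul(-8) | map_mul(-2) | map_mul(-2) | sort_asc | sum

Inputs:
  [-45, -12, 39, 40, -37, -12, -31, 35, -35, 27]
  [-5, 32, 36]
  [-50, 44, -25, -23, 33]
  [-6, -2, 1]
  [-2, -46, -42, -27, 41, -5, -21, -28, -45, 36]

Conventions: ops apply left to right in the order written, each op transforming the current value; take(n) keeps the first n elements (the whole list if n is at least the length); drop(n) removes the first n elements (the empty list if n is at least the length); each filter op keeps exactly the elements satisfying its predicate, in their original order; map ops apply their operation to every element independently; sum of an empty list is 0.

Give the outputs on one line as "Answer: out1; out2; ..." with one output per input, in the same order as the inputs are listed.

992; -2016; 672; 224; 4448

Execution, op by op:
  [-45, -12, 39, 40, -37, -12, -31, 35, -35, 27] -> [360, 96, -312, -320, 296, 96, 248, -280, 280, -216] -> [-720, -192, 624, 640, -592, -192, -496, 560, -560, 432] -> [1440, 384, -1248, -1280, 1184, 384, 992, -1120, 1120, -864] -> [-1280, -1248, -1120, -864, 384, 384, 992, 1120, 1184, 1440] -> 992
  [-5, 32, 36] -> [40, -256, -288] -> [-80, 512, 576] -> [160, -1024, -1152] -> [-1152, -1024, 160] -> -2016
  [-50, 44, -25, -23, 33] -> [400, -352, 200, 184, -264] -> [-800, 704, -400, -368, 528] -> [1600, -1408, 800, 736, -1056] -> [-1408, -1056, 736, 800, 1600] -> 672
  [-6, -2, 1] -> [48, 16, -8] -> [-96, -32, 16] -> [192, 64, -32] -> [-32, 64, 192] -> 224
  [-2, -46, -42, -27, 41, -5, -21, -28, -45, 36] -> [16, 368, 336, 216, -328, 40, 168, 224, 360, -288] -> [-32, -736, -672, -432, 656, -80, -336, -448, -720, 576] -> [64, 1472, 1344, 864, -1312, 160, 672, 896, 1440, -1152] -> [-1312, -1152, 64, 160, 672, 864, 896, 1344, 1440, 1472] -> 4448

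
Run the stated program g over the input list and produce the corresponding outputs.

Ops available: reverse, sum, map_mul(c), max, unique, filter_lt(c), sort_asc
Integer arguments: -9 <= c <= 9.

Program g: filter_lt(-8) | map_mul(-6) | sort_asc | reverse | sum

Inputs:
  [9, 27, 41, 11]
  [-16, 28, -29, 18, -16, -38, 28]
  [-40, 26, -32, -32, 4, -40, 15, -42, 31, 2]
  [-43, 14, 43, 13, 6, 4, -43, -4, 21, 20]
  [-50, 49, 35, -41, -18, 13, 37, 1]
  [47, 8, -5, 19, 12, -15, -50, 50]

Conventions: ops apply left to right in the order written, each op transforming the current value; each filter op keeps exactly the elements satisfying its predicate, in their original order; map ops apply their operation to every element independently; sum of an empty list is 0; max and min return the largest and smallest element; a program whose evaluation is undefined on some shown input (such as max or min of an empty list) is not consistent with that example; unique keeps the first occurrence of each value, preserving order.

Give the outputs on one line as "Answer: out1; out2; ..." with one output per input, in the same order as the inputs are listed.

0; 594; 1116; 516; 654; 390

Execution, op by op:
  [9, 27, 41, 11] -> [] -> [] -> [] -> [] -> 0
  [-16, 28, -29, 18, -16, -38, 28] -> [-16, -29, -16, -38] -> [96, 174, 96, 228] -> [96, 96, 174, 228] -> [228, 174, 96, 96] -> 594
  [-40, 26, -32, -32, 4, -40, 15, -42, 31, 2] -> [-40, -32, -32, -40, -42] -> [240, 192, 192, 240, 252] -> [192, 192, 240, 240, 252] -> [252, 240, 240, 192, 192] -> 1116
  [-43, 14, 43, 13, 6, 4, -43, -4, 21, 20] -> [-43, -43] -> [258, 258] -> [258, 258] -> [258, 258] -> 516
  [-50, 49, 35, -41, -18, 13, 37, 1] -> [-50, -41, -18] -> [300, 246, 108] -> [108, 246, 300] -> [300, 246, 108] -> 654
  [47, 8, -5, 19, 12, -15, -50, 50] -> [-15, -50] -> [90, 300] -> [90, 300] -> [300, 90] -> 390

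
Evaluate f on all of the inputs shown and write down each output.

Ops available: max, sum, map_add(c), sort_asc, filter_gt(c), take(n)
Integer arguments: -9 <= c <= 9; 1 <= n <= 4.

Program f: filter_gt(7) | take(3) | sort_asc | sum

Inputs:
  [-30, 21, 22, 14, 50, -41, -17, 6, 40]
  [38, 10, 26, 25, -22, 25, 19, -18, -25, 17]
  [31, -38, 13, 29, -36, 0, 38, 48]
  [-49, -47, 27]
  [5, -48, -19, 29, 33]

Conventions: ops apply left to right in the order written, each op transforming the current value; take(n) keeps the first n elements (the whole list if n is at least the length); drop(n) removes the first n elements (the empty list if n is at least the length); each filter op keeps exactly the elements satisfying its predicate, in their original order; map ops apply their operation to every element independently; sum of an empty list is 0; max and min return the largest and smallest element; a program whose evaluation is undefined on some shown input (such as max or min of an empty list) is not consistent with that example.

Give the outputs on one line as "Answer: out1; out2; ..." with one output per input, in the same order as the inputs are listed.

Execution, op by op:
  [-30, 21, 22, 14, 50, -41, -17, 6, 40] -> [21, 22, 14, 50, 40] -> [21, 22, 14] -> [14, 21, 22] -> 57
  [38, 10, 26, 25, -22, 25, 19, -18, -25, 17] -> [38, 10, 26, 25, 25, 19, 17] -> [38, 10, 26] -> [10, 26, 38] -> 74
  [31, -38, 13, 29, -36, 0, 38, 48] -> [31, 13, 29, 38, 48] -> [31, 13, 29] -> [13, 29, 31] -> 73
  [-49, -47, 27] -> [27] -> [27] -> [27] -> 27
  [5, -48, -19, 29, 33] -> [29, 33] -> [29, 33] -> [29, 33] -> 62

57; 74; 73; 27; 62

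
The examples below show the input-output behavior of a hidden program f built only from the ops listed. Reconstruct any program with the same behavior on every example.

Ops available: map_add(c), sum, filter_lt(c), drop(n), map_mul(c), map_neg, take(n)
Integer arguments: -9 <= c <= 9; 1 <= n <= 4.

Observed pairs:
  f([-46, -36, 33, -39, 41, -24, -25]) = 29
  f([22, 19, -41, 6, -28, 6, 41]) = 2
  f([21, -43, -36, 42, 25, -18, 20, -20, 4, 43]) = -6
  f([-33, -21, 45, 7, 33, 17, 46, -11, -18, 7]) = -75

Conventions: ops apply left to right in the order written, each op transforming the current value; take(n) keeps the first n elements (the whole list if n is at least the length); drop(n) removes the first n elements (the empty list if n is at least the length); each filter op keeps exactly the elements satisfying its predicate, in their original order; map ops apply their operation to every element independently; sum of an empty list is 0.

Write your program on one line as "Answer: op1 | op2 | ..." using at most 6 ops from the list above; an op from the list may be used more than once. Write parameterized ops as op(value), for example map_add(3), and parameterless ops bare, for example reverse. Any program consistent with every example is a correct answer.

map_neg | map_add(7) | drop(4) | take(3) | sum

Check, running the answer program on each example:
  [-46, -36, 33, -39, 41, -24, -25] -> [46, 36, -33, 39, -41, 24, 25] -> [53, 43, -26, 46, -34, 31, 32] -> [-34, 31, 32] -> [-34, 31, 32] -> 29
  [22, 19, -41, 6, -28, 6, 41] -> [-22, -19, 41, -6, 28, -6, -41] -> [-15, -12, 48, 1, 35, 1, -34] -> [35, 1, -34] -> [35, 1, -34] -> 2
  [21, -43, -36, 42, 25, -18, 20, -20, 4, 43] -> [-21, 43, 36, -42, -25, 18, -20, 20, -4, -43] -> [-14, 50, 43, -35, -18, 25, -13, 27, 3, -36] -> [-18, 25, -13, 27, 3, -36] -> [-18, 25, -13] -> -6
  [-33, -21, 45, 7, 33, 17, 46, -11, -18, 7] -> [33, 21, -45, -7, -33, -17, -46, 11, 18, -7] -> [40, 28, -38, 0, -26, -10, -39, 18, 25, 0] -> [-26, -10, -39, 18, 25, 0] -> [-26, -10, -39] -> -75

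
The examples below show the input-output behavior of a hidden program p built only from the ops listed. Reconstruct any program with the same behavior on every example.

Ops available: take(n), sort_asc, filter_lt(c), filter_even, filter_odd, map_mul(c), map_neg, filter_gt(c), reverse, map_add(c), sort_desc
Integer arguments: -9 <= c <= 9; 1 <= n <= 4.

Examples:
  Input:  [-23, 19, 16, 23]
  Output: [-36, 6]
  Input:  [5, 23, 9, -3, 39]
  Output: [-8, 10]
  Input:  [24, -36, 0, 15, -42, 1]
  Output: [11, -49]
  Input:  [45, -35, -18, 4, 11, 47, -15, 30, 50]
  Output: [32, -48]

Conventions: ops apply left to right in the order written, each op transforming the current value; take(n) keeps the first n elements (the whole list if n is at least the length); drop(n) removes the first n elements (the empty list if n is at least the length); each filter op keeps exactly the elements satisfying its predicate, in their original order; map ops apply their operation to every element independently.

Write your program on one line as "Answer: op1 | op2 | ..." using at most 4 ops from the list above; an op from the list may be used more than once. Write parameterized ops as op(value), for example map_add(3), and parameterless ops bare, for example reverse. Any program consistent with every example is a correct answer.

map_add(-4) | map_add(-9) | take(2)

Check, running the answer program on each example:
  [-23, 19, 16, 23] -> [-27, 15, 12, 19] -> [-36, 6, 3, 10] -> [-36, 6]
  [5, 23, 9, -3, 39] -> [1, 19, 5, -7, 35] -> [-8, 10, -4, -16, 26] -> [-8, 10]
  [24, -36, 0, 15, -42, 1] -> [20, -40, -4, 11, -46, -3] -> [11, -49, -13, 2, -55, -12] -> [11, -49]
  [45, -35, -18, 4, 11, 47, -15, 30, 50] -> [41, -39, -22, 0, 7, 43, -19, 26, 46] -> [32, -48, -31, -9, -2, 34, -28, 17, 37] -> [32, -48]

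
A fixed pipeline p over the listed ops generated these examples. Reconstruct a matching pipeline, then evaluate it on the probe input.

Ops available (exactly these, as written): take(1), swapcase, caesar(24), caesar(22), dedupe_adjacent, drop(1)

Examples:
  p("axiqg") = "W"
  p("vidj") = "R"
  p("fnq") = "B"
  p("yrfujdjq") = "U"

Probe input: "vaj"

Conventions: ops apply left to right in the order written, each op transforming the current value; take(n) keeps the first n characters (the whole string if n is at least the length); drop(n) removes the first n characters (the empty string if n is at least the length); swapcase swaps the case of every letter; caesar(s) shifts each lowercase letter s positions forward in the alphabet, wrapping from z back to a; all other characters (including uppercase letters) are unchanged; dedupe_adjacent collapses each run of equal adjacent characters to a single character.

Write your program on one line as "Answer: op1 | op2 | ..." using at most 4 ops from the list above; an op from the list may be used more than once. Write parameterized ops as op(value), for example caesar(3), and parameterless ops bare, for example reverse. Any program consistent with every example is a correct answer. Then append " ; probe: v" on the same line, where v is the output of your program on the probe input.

take(1) | caesar(22) | swapcase ; probe: "R"

Check, running the answer program on each example:
  "axiqg" -> "a" -> "w" -> "W"
  "vidj" -> "v" -> "r" -> "R"
  "fnq" -> "f" -> "b" -> "B"
  "yrfujdjq" -> "y" -> "u" -> "U"
  probe: "vaj" -> "v" -> "r" -> "R"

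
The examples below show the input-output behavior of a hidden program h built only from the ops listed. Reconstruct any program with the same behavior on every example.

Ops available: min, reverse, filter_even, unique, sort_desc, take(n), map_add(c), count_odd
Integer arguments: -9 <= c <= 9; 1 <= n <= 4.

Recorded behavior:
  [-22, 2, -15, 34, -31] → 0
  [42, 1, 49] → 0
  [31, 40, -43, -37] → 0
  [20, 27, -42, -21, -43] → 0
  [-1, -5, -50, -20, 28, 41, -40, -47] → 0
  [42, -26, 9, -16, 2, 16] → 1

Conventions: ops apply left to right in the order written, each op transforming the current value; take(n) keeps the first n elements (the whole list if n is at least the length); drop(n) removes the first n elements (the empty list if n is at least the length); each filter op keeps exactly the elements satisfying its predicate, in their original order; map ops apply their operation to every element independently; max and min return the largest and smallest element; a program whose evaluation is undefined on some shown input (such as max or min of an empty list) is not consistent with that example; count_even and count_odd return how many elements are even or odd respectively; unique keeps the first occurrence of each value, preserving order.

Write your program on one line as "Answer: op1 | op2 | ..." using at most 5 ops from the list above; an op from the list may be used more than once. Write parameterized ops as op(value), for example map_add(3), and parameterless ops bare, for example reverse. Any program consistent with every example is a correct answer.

map_add(9) | reverse | take(1) | map_add(4) | count_odd

Check, running the answer program on each example:
  [-22, 2, -15, 34, -31] -> [-13, 11, -6, 43, -22] -> [-22, 43, -6, 11, -13] -> [-22] -> [-18] -> 0
  [42, 1, 49] -> [51, 10, 58] -> [58, 10, 51] -> [58] -> [62] -> 0
  [31, 40, -43, -37] -> [40, 49, -34, -28] -> [-28, -34, 49, 40] -> [-28] -> [-24] -> 0
  [20, 27, -42, -21, -43] -> [29, 36, -33, -12, -34] -> [-34, -12, -33, 36, 29] -> [-34] -> [-30] -> 0
  [-1, -5, -50, -20, 28, 41, -40, -47] -> [8, 4, -41, -11, 37, 50, -31, -38] -> [-38, -31, 50, 37, -11, -41, 4, 8] -> [-38] -> [-34] -> 0
  [42, -26, 9, -16, 2, 16] -> [51, -17, 18, -7, 11, 25] -> [25, 11, -7, 18, -17, 51] -> [25] -> [29] -> 1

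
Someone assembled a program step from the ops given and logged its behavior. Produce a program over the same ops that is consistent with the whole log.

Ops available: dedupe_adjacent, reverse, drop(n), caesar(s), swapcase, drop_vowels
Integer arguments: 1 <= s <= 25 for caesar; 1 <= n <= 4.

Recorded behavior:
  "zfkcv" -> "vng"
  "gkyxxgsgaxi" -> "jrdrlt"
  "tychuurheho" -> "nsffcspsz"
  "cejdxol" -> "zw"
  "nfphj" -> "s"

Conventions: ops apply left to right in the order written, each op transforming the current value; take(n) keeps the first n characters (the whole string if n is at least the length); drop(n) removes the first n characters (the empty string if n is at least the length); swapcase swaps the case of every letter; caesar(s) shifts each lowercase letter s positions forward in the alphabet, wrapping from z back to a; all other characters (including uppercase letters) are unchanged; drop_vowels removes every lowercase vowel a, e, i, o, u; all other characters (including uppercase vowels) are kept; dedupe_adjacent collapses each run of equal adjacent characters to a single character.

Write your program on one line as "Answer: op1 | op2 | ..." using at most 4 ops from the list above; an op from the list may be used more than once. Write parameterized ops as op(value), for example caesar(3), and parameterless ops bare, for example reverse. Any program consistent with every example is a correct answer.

drop(2) | caesar(11) | drop_vowels

Check, running the answer program on each example:
  "zfkcv" -> "kcv" -> "vng" -> "vng"
  "gkyxxgsgaxi" -> "yxxgsgaxi" -> "jiirdrlit" -> "jrdrlt"
  "tychuurheho" -> "chuurheho" -> "nsffcspsz" -> "nsffcspsz"
  "cejdxol" -> "jdxol" -> "uoizw" -> "zw"
  "nfphj" -> "phj" -> "asu" -> "s"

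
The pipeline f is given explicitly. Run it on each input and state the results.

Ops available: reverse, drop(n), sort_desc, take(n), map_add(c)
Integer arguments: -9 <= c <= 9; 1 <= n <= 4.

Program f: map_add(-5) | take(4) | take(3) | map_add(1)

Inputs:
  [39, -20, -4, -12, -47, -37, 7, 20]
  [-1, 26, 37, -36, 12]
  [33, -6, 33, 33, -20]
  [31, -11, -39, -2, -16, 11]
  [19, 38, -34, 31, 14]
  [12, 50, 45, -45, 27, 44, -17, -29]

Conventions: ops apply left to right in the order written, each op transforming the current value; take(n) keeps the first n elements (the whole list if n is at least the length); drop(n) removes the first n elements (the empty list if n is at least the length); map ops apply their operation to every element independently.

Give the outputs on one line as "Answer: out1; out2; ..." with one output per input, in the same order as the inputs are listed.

[35, -24, -8]; [-5, 22, 33]; [29, -10, 29]; [27, -15, -43]; [15, 34, -38]; [8, 46, 41]

Execution, op by op:
  [39, -20, -4, -12, -47, -37, 7, 20] -> [34, -25, -9, -17, -52, -42, 2, 15] -> [34, -25, -9, -17] -> [34, -25, -9] -> [35, -24, -8]
  [-1, 26, 37, -36, 12] -> [-6, 21, 32, -41, 7] -> [-6, 21, 32, -41] -> [-6, 21, 32] -> [-5, 22, 33]
  [33, -6, 33, 33, -20] -> [28, -11, 28, 28, -25] -> [28, -11, 28, 28] -> [28, -11, 28] -> [29, -10, 29]
  [31, -11, -39, -2, -16, 11] -> [26, -16, -44, -7, -21, 6] -> [26, -16, -44, -7] -> [26, -16, -44] -> [27, -15, -43]
  [19, 38, -34, 31, 14] -> [14, 33, -39, 26, 9] -> [14, 33, -39, 26] -> [14, 33, -39] -> [15, 34, -38]
  [12, 50, 45, -45, 27, 44, -17, -29] -> [7, 45, 40, -50, 22, 39, -22, -34] -> [7, 45, 40, -50] -> [7, 45, 40] -> [8, 46, 41]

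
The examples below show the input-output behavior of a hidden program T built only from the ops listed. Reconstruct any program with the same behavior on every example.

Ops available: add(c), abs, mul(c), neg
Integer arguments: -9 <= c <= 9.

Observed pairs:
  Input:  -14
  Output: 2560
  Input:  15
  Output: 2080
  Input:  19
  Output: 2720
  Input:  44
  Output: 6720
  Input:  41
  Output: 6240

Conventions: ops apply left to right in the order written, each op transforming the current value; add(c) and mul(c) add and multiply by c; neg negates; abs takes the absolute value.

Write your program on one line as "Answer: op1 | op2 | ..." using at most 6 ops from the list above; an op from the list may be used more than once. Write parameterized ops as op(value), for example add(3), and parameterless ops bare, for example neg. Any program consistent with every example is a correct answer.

add(-2) | abs | mul(8) | mul(-4) | mul(-5)

Check, running the answer program on each example:
  -14 -> -16 -> 16 -> 128 -> -512 -> 2560
  15 -> 13 -> 13 -> 104 -> -416 -> 2080
  19 -> 17 -> 17 -> 136 -> -544 -> 2720
  44 -> 42 -> 42 -> 336 -> -1344 -> 6720
  41 -> 39 -> 39 -> 312 -> -1248 -> 6240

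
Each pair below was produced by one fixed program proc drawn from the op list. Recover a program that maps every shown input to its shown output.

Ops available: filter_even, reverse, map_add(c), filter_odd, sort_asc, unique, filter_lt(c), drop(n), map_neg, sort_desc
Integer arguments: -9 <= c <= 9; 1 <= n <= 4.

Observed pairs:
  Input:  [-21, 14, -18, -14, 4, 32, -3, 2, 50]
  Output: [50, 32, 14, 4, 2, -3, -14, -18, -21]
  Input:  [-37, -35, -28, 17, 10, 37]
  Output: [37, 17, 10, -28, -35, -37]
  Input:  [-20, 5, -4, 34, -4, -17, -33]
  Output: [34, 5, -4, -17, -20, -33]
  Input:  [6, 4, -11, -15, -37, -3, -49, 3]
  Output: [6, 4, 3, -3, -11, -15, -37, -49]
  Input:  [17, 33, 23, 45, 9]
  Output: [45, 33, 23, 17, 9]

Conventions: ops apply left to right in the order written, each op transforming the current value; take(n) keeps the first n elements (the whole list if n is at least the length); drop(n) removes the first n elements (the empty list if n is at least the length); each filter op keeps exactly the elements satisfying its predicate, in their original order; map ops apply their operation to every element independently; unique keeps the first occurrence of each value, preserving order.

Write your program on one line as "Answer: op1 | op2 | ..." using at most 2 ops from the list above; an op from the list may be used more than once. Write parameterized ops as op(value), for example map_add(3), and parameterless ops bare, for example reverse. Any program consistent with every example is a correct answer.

sort_desc | unique

Check, running the answer program on each example:
  [-21, 14, -18, -14, 4, 32, -3, 2, 50] -> [50, 32, 14, 4, 2, -3, -14, -18, -21] -> [50, 32, 14, 4, 2, -3, -14, -18, -21]
  [-37, -35, -28, 17, 10, 37] -> [37, 17, 10, -28, -35, -37] -> [37, 17, 10, -28, -35, -37]
  [-20, 5, -4, 34, -4, -17, -33] -> [34, 5, -4, -4, -17, -20, -33] -> [34, 5, -4, -17, -20, -33]
  [6, 4, -11, -15, -37, -3, -49, 3] -> [6, 4, 3, -3, -11, -15, -37, -49] -> [6, 4, 3, -3, -11, -15, -37, -49]
  [17, 33, 23, 45, 9] -> [45, 33, 23, 17, 9] -> [45, 33, 23, 17, 9]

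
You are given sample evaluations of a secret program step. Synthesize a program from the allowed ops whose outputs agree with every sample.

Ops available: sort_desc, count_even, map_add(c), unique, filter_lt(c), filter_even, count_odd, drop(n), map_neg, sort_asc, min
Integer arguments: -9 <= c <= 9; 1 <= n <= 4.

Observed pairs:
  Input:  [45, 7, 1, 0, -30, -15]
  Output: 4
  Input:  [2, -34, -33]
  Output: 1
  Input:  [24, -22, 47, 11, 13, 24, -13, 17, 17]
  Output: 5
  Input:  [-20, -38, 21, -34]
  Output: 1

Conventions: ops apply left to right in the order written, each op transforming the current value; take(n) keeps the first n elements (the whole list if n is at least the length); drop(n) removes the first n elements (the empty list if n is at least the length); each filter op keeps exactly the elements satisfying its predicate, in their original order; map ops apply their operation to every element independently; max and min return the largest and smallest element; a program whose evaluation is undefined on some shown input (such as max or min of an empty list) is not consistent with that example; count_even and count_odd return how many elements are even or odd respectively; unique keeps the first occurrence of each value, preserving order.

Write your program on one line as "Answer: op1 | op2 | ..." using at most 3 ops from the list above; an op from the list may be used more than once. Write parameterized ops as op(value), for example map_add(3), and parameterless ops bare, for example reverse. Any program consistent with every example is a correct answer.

sort_asc | unique | count_odd

Check, running the answer program on each example:
  [45, 7, 1, 0, -30, -15] -> [-30, -15, 0, 1, 7, 45] -> [-30, -15, 0, 1, 7, 45] -> 4
  [2, -34, -33] -> [-34, -33, 2] -> [-34, -33, 2] -> 1
  [24, -22, 47, 11, 13, 24, -13, 17, 17] -> [-22, -13, 11, 13, 17, 17, 24, 24, 47] -> [-22, -13, 11, 13, 17, 24, 47] -> 5
  [-20, -38, 21, -34] -> [-38, -34, -20, 21] -> [-38, -34, -20, 21] -> 1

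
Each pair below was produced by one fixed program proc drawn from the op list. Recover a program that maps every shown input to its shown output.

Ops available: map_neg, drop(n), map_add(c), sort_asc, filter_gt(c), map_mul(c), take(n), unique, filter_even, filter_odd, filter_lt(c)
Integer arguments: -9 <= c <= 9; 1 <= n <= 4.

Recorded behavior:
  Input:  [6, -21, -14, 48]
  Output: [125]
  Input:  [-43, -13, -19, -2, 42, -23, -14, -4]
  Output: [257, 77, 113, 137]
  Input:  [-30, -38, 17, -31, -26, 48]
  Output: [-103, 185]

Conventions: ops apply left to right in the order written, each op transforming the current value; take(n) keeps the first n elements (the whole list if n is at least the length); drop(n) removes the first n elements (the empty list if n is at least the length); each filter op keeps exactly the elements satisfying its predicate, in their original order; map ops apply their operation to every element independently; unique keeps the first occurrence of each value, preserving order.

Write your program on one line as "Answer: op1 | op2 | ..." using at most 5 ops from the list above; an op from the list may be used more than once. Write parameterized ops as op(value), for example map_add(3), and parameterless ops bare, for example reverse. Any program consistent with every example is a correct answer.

filter_odd | map_add(-1) | map_mul(6) | map_add(7) | map_neg

Check, running the answer program on each example:
  [6, -21, -14, 48] -> [-21] -> [-22] -> [-132] -> [-125] -> [125]
  [-43, -13, -19, -2, 42, -23, -14, -4] -> [-43, -13, -19, -23] -> [-44, -14, -20, -24] -> [-264, -84, -120, -144] -> [-257, -77, -113, -137] -> [257, 77, 113, 137]
  [-30, -38, 17, -31, -26, 48] -> [17, -31] -> [16, -32] -> [96, -192] -> [103, -185] -> [-103, 185]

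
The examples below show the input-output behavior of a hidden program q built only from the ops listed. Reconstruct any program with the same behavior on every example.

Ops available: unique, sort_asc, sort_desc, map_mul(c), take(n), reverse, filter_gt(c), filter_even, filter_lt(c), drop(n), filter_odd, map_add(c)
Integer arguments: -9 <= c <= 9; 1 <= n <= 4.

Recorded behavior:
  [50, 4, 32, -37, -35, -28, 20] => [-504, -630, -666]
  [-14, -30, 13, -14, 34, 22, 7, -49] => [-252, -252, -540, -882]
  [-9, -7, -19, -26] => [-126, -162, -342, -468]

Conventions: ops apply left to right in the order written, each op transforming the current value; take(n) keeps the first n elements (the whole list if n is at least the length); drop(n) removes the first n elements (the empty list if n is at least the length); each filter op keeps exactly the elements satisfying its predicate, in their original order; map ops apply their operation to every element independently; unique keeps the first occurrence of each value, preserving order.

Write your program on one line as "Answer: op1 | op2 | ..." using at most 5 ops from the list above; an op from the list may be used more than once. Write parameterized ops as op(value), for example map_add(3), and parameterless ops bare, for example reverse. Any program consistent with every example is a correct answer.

filter_lt(4) | map_mul(3) | sort_desc | map_mul(6)

Check, running the answer program on each example:
  [50, 4, 32, -37, -35, -28, 20] -> [-37, -35, -28] -> [-111, -105, -84] -> [-84, -105, -111] -> [-504, -630, -666]
  [-14, -30, 13, -14, 34, 22, 7, -49] -> [-14, -30, -14, -49] -> [-42, -90, -42, -147] -> [-42, -42, -90, -147] -> [-252, -252, -540, -882]
  [-9, -7, -19, -26] -> [-9, -7, -19, -26] -> [-27, -21, -57, -78] -> [-21, -27, -57, -78] -> [-126, -162, -342, -468]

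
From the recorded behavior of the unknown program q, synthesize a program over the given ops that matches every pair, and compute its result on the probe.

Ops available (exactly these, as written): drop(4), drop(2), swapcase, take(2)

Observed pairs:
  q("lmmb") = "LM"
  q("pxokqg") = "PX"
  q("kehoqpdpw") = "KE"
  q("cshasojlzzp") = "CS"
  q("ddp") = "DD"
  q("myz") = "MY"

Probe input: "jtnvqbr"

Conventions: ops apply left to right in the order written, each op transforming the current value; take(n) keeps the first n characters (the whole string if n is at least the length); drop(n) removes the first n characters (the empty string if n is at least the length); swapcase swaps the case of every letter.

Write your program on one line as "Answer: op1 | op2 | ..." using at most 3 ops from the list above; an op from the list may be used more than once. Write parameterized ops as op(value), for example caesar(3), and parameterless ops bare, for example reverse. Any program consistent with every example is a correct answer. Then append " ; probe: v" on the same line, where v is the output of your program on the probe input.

swapcase | take(2) ; probe: "JT"

Check, running the answer program on each example:
  "lmmb" -> "LMMB" -> "LM"
  "pxokqg" -> "PXOKQG" -> "PX"
  "kehoqpdpw" -> "KEHOQPDPW" -> "KE"
  "cshasojlzzp" -> "CSHASOJLZZP" -> "CS"
  "ddp" -> "DDP" -> "DD"
  "myz" -> "MYZ" -> "MY"
  probe: "jtnvqbr" -> "JTNVQBR" -> "JT"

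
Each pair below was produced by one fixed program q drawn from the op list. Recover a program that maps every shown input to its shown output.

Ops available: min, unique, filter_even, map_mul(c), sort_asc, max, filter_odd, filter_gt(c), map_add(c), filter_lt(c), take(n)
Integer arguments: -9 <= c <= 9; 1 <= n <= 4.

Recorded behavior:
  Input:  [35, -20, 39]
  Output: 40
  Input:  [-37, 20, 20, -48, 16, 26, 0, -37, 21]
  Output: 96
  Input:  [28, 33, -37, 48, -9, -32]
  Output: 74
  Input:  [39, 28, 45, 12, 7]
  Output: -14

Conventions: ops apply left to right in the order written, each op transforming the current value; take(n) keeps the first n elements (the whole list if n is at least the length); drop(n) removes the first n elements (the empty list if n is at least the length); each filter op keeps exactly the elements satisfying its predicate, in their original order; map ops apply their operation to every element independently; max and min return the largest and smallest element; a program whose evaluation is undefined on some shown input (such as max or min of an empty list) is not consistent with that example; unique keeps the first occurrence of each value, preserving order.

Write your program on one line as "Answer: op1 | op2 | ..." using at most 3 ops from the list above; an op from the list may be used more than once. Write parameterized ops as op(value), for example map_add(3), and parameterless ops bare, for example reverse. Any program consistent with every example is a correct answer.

map_mul(-2) | max

Check, running the answer program on each example:
  [35, -20, 39] -> [-70, 40, -78] -> 40
  [-37, 20, 20, -48, 16, 26, 0, -37, 21] -> [74, -40, -40, 96, -32, -52, 0, 74, -42] -> 96
  [28, 33, -37, 48, -9, -32] -> [-56, -66, 74, -96, 18, 64] -> 74
  [39, 28, 45, 12, 7] -> [-78, -56, -90, -24, -14] -> -14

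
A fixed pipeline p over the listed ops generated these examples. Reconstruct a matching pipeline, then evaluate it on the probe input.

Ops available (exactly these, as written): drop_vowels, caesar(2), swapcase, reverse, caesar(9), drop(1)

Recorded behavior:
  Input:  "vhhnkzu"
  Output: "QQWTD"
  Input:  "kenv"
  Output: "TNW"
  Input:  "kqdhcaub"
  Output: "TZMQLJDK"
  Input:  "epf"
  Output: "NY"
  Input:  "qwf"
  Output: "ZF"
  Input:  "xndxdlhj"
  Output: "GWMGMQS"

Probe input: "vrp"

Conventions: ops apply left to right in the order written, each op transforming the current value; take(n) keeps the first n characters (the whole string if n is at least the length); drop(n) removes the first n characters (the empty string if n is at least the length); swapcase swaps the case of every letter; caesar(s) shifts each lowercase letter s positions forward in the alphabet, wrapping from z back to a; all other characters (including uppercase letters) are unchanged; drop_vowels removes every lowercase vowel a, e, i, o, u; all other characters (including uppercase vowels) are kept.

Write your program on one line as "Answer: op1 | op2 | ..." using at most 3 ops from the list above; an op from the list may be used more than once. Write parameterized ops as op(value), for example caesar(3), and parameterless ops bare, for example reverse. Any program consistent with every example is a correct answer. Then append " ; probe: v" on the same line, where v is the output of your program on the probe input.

caesar(9) | drop_vowels | swapcase ; probe: "Y"

Check, running the answer program on each example:
  "vhhnkzu" -> "eqqwtid" -> "qqwtd" -> "QQWTD"
  "kenv" -> "tnwe" -> "tnw" -> "TNW"
  "kqdhcaub" -> "tzmqljdk" -> "tzmqljdk" -> "TZMQLJDK"
  "epf" -> "nyo" -> "ny" -> "NY"
  "qwf" -> "zfo" -> "zf" -> "ZF"
  "xndxdlhj" -> "gwmgmuqs" -> "gwmgmqs" -> "GWMGMQS"
  probe: "vrp" -> "eay" -> "y" -> "Y"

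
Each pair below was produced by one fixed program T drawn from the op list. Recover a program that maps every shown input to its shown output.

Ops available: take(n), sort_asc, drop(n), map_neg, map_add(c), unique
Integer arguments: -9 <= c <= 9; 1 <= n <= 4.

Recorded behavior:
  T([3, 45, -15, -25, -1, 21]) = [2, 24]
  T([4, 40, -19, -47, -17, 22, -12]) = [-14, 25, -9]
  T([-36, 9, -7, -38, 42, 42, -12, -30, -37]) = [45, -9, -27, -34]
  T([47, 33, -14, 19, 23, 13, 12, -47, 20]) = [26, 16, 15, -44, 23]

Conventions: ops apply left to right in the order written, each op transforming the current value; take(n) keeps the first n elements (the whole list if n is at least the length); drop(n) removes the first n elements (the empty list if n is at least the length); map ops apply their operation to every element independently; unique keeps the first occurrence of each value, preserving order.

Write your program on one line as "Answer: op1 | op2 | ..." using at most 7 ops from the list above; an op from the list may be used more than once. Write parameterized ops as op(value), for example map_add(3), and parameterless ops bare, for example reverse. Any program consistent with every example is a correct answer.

unique | map_add(6) | map_neg | map_add(3) | map_neg | drop(4)

Check, running the answer program on each example:
  [3, 45, -15, -25, -1, 21] -> [3, 45, -15, -25, -1, 21] -> [9, 51, -9, -19, 5, 27] -> [-9, -51, 9, 19, -5, -27] -> [-6, -48, 12, 22, -2, -24] -> [6, 48, -12, -22, 2, 24] -> [2, 24]
  [4, 40, -19, -47, -17, 22, -12] -> [4, 40, -19, -47, -17, 22, -12] -> [10, 46, -13, -41, -11, 28, -6] -> [-10, -46, 13, 41, 11, -28, 6] -> [-7, -43, 16, 44, 14, -25, 9] -> [7, 43, -16, -44, -14, 25, -9] -> [-14, 25, -9]
  [-36, 9, -7, -38, 42, 42, -12, -30, -37] -> [-36, 9, -7, -38, 42, -12, -30, -37] -> [-30, 15, -1, -32, 48, -6, -24, -31] -> [30, -15, 1, 32, -48, 6, 24, 31] -> [33, -12, 4, 35, -45, 9, 27, 34] -> [-33, 12, -4, -35, 45, -9, -27, -34] -> [45, -9, -27, -34]
  [47, 33, -14, 19, 23, 13, 12, -47, 20] -> [47, 33, -14, 19, 23, 13, 12, -47, 20] -> [53, 39, -8, 25, 29, 19, 18, -41, 26] -> [-53, -39, 8, -25, -29, -19, -18, 41, -26] -> [-50, -36, 11, -22, -26, -16, -15, 44, -23] -> [50, 36, -11, 22, 26, 16, 15, -44, 23] -> [26, 16, 15, -44, 23]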